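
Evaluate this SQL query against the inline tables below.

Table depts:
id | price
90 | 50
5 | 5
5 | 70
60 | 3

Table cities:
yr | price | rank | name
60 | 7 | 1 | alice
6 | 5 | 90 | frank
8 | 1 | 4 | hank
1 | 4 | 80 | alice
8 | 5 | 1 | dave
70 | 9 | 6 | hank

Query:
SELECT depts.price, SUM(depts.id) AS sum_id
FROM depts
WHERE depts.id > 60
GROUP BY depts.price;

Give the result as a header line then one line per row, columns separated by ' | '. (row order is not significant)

== RESULT ==
depts.price | sum_id
50 | 90

Derivation:
After WHERE (1 rows):
depts.id | depts.price
90 | 50
After GROUP BY (1 rows):
depts.price | sum_id
50 | 90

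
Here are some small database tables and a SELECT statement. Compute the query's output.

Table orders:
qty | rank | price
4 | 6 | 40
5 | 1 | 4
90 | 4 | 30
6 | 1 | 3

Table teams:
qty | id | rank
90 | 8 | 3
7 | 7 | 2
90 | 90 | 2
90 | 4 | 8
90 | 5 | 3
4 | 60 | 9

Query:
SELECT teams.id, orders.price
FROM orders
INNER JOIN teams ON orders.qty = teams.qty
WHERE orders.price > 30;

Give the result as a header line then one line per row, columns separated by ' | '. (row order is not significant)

== RESULT ==
teams.id | orders.price
60 | 40

Derivation:
After JOIN teams (5 rows):
orders.qty | orders.rank | orders.price | teams.qty | teams.id | teams.rank
4 | 6 | 40 | 4 | 60 | 9
90 | 4 | 30 | 90 | 8 | 3
90 | 4 | 30 | 90 | 90 | 2
90 | 4 | 30 | 90 | 4 | 8
90 | 4 | 30 | 90 | 5 | 3
After WHERE (1 rows):
orders.qty | orders.rank | orders.price | teams.qty | teams.id | teams.rank
4 | 6 | 40 | 4 | 60 | 9
After SELECT (1 rows):
teams.id | orders.price
60 | 40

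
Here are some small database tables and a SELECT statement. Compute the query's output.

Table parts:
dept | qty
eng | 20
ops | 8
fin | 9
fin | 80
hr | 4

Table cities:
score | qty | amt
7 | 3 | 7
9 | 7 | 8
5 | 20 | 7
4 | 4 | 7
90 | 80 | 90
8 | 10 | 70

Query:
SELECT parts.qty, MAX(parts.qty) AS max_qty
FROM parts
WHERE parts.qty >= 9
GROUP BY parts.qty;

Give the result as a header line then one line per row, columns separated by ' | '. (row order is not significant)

== RESULT ==
parts.qty | max_qty
20 | 20
9 | 9
80 | 80

Derivation:
After WHERE (3 rows):
parts.dept | parts.qty
eng | 20
fin | 9
fin | 80
After GROUP BY (3 rows):
parts.qty | max_qty
20 | 20
9 | 9
80 | 80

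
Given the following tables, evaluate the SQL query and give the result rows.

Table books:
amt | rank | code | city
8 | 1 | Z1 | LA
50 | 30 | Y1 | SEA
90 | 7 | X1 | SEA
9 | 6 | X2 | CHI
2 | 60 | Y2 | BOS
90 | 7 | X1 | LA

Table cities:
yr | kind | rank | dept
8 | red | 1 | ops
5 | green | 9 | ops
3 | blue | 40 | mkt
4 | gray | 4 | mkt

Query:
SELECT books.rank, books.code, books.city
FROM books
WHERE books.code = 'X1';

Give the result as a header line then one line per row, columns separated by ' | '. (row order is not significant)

After WHERE (2 rows):
books.amt | books.rank | books.code | books.city
90 | 7 | X1 | SEA
90 | 7 | X1 | LA
After SELECT (2 rows):
books.rank | books.code | books.city
7 | X1 | SEA
7 | X1 | LA

== RESULT ==
books.rank | books.code | books.city
7 | X1 | SEA
7 | X1 | LA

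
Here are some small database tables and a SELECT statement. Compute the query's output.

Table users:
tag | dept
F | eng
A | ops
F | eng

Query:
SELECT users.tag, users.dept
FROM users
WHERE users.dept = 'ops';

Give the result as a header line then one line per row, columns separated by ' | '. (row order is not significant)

After WHERE (1 rows):
users.tag | users.dept
A | ops
After SELECT (1 rows):
users.tag | users.dept
A | ops

== RESULT ==
users.tag | users.dept
A | ops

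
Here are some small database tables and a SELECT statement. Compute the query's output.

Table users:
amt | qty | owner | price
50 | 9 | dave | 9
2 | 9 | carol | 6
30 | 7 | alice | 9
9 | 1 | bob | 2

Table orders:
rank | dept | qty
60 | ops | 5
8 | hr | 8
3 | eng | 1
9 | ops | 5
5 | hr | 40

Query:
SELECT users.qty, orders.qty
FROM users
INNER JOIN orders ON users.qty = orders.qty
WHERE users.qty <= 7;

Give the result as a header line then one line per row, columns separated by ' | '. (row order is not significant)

== RESULT ==
users.qty | orders.qty
1 | 1

Derivation:
After JOIN orders (1 rows):
users.amt | users.qty | users.owner | users.price | orders.rank | orders.dept | orders.qty
9 | 1 | bob | 2 | 3 | eng | 1
After WHERE (1 rows):
users.amt | users.qty | users.owner | users.price | orders.rank | orders.dept | orders.qty
9 | 1 | bob | 2 | 3 | eng | 1
After SELECT (1 rows):
users.qty | orders.qty
1 | 1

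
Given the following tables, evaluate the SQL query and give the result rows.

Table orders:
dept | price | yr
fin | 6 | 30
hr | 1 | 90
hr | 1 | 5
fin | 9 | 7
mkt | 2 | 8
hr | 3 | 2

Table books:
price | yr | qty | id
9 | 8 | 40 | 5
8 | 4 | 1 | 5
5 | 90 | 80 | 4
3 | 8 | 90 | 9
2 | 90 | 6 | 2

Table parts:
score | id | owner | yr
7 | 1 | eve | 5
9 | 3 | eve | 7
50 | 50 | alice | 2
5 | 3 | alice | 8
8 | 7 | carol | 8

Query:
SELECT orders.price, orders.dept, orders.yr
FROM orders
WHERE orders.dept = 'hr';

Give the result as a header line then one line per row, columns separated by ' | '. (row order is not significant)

== RESULT ==
orders.price | orders.dept | orders.yr
1 | hr | 90
1 | hr | 5
3 | hr | 2

Derivation:
After WHERE (3 rows):
orders.dept | orders.price | orders.yr
hr | 1 | 90
hr | 1 | 5
hr | 3 | 2
After SELECT (3 rows):
orders.price | orders.dept | orders.yr
1 | hr | 90
1 | hr | 5
3 | hr | 2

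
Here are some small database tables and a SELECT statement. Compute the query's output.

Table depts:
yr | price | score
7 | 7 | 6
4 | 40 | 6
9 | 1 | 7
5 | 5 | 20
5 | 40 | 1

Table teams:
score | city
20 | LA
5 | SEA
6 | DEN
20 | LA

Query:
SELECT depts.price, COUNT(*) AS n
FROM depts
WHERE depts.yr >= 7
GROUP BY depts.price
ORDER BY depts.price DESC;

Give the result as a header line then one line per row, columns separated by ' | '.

After WHERE (2 rows):
depts.yr | depts.price | depts.score
7 | 7 | 6
9 | 1 | 7
After GROUP BY (2 rows):
depts.price | n
7 | 1
1 | 1
After ORDER BY (2 rows):
depts.price | n
7 | 1
1 | 1

== RESULT ==
depts.price | n
7 | 1
1 | 1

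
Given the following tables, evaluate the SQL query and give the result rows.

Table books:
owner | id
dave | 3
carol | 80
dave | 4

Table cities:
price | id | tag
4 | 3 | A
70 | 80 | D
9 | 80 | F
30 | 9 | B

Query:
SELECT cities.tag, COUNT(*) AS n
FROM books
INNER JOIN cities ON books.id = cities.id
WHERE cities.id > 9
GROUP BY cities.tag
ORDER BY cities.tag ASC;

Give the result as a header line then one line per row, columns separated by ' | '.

== RESULT ==
cities.tag | n
D | 1
F | 1

Derivation:
After JOIN cities (3 rows):
books.owner | books.id | cities.price | cities.id | cities.tag
dave | 3 | 4 | 3 | A
carol | 80 | 70 | 80 | D
carol | 80 | 9 | 80 | F
After WHERE (2 rows):
books.owner | books.id | cities.price | cities.id | cities.tag
carol | 80 | 70 | 80 | D
carol | 80 | 9 | 80 | F
After GROUP BY (2 rows):
cities.tag | n
D | 1
F | 1
After ORDER BY (2 rows):
cities.tag | n
D | 1
F | 1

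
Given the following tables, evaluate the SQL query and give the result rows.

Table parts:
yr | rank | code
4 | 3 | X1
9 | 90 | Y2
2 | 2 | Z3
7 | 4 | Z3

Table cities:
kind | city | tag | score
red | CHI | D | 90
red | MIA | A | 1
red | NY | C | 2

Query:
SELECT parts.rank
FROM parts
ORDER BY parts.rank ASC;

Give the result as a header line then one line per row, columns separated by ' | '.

== RESULT ==
parts.rank
2
3
4
90

Derivation:
After SELECT (4 rows):
parts.rank
3
90
2
4
After ORDER BY (4 rows):
parts.rank
2
3
4
90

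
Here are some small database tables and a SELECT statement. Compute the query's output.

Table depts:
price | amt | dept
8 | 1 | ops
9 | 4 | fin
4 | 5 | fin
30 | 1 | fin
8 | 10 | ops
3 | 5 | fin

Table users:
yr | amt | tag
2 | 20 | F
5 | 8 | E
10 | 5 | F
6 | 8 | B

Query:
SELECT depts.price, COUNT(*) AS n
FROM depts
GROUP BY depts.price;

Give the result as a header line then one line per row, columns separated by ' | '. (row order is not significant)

== RESULT ==
depts.price | n
8 | 2
9 | 1
4 | 1
30 | 1
3 | 1

Derivation:
After GROUP BY (5 rows):
depts.price | n
8 | 2
9 | 1
4 | 1
30 | 1
3 | 1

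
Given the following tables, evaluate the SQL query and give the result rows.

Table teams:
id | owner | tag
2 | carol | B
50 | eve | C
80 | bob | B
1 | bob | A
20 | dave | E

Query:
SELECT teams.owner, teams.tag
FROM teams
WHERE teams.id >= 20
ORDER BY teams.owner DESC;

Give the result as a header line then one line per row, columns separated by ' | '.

== RESULT ==
teams.owner | teams.tag
eve | C
dave | E
bob | B

Derivation:
After WHERE (3 rows):
teams.id | teams.owner | teams.tag
50 | eve | C
80 | bob | B
20 | dave | E
After SELECT (3 rows):
teams.owner | teams.tag
eve | C
bob | B
dave | E
After ORDER BY (3 rows):
teams.owner | teams.tag
eve | C
dave | E
bob | B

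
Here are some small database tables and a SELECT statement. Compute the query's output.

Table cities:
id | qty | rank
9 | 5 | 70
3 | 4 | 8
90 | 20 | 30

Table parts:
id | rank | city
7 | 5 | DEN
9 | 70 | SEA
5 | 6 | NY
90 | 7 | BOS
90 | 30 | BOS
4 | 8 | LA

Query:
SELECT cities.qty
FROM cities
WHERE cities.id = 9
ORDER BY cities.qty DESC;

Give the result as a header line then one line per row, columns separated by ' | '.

After WHERE (1 rows):
cities.id | cities.qty | cities.rank
9 | 5 | 70
After SELECT (1 rows):
cities.qty
5
After ORDER BY (1 rows):
cities.qty
5

== RESULT ==
cities.qty
5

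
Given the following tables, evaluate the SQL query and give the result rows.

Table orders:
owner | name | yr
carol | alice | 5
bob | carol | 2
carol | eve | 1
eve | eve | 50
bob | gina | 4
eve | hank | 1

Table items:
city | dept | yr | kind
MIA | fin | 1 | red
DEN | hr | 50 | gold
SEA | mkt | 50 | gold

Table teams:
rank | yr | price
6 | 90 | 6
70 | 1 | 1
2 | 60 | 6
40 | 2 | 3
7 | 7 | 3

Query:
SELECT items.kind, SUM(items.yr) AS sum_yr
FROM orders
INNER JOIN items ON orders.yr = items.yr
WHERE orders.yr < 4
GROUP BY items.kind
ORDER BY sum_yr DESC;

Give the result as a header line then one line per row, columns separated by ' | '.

== RESULT ==
items.kind | sum_yr
red | 2

Derivation:
After JOIN items (4 rows):
orders.owner | orders.name | orders.yr | items.city | items.dept | items.yr | items.kind
carol | eve | 1 | MIA | fin | 1 | red
eve | eve | 50 | DEN | hr | 50 | gold
eve | eve | 50 | SEA | mkt | 50 | gold
eve | hank | 1 | MIA | fin | 1 | red
After WHERE (2 rows):
orders.owner | orders.name | orders.yr | items.city | items.dept | items.yr | items.kind
carol | eve | 1 | MIA | fin | 1 | red
eve | hank | 1 | MIA | fin | 1 | red
After GROUP BY (1 rows):
items.kind | sum_yr
red | 2
After ORDER BY (1 rows):
items.kind | sum_yr
red | 2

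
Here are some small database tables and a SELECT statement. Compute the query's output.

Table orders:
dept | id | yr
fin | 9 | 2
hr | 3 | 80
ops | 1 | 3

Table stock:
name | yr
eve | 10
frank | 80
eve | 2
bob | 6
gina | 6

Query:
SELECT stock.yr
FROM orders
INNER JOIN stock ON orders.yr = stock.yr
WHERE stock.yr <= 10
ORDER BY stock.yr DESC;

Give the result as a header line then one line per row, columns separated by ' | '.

After JOIN stock (2 rows):
orders.dept | orders.id | orders.yr | stock.name | stock.yr
fin | 9 | 2 | eve | 2
hr | 3 | 80 | frank | 80
After WHERE (1 rows):
orders.dept | orders.id | orders.yr | stock.name | stock.yr
fin | 9 | 2 | eve | 2
After SELECT (1 rows):
stock.yr
2
After ORDER BY (1 rows):
stock.yr
2

== RESULT ==
stock.yr
2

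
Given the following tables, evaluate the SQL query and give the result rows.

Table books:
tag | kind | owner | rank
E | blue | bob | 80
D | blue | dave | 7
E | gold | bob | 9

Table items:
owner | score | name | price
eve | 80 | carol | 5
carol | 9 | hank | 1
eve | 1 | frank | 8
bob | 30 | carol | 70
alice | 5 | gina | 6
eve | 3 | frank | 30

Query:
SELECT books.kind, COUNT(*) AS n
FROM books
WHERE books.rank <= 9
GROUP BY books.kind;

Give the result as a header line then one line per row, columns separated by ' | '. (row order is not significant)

== RESULT ==
books.kind | n
blue | 1
gold | 1

Derivation:
After WHERE (2 rows):
books.tag | books.kind | books.owner | books.rank
D | blue | dave | 7
E | gold | bob | 9
After GROUP BY (2 rows):
books.kind | n
blue | 1
gold | 1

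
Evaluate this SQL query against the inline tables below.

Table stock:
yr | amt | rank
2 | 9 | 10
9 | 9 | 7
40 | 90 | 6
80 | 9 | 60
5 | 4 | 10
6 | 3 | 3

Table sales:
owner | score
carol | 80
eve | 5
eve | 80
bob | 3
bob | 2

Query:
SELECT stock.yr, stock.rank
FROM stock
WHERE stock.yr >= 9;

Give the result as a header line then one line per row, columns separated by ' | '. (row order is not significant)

After WHERE (3 rows):
stock.yr | stock.amt | stock.rank
9 | 9 | 7
40 | 90 | 6
80 | 9 | 60
After SELECT (3 rows):
stock.yr | stock.rank
9 | 7
40 | 6
80 | 60

== RESULT ==
stock.yr | stock.rank
9 | 7
40 | 6
80 | 60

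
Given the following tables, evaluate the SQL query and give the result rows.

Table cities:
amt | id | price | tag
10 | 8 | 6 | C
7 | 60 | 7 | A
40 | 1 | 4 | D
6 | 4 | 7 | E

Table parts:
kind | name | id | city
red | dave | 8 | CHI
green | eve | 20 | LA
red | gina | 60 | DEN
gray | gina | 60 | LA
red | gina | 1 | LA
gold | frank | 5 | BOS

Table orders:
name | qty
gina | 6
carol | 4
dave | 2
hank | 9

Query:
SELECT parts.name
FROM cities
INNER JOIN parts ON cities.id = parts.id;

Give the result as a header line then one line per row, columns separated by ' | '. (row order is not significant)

== RESULT ==
parts.name
dave
gina
gina
gina

Derivation:
After JOIN parts (4 rows):
cities.amt | cities.id | cities.price | cities.tag | parts.kind | parts.name | parts.id | parts.city
10 | 8 | 6 | C | red | dave | 8 | CHI
7 | 60 | 7 | A | red | gina | 60 | DEN
7 | 60 | 7 | A | gray | gina | 60 | LA
40 | 1 | 4 | D | red | gina | 1 | LA
After SELECT (4 rows):
parts.name
dave
gina
gina
gina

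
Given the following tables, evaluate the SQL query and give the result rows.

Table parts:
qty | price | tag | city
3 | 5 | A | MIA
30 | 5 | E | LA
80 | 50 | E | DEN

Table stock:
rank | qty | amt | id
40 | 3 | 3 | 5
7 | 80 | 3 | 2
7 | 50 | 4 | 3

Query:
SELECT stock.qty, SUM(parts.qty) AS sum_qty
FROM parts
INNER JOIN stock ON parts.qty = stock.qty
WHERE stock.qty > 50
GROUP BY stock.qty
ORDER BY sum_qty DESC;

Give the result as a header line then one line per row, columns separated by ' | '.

After JOIN stock (2 rows):
parts.qty | parts.price | parts.tag | parts.city | stock.rank | stock.qty | stock.amt | stock.id
3 | 5 | A | MIA | 40 | 3 | 3 | 5
80 | 50 | E | DEN | 7 | 80 | 3 | 2
After WHERE (1 rows):
parts.qty | parts.price | parts.tag | parts.city | stock.rank | stock.qty | stock.amt | stock.id
80 | 50 | E | DEN | 7 | 80 | 3 | 2
After GROUP BY (1 rows):
stock.qty | sum_qty
80 | 80
After ORDER BY (1 rows):
stock.qty | sum_qty
80 | 80

== RESULT ==
stock.qty | sum_qty
80 | 80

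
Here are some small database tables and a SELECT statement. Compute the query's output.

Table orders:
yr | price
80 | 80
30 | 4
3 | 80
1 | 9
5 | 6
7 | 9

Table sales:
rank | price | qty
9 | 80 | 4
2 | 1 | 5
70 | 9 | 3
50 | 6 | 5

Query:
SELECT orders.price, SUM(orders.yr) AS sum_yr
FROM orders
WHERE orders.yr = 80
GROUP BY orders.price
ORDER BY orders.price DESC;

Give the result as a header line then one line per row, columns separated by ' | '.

== RESULT ==
orders.price | sum_yr
80 | 80

Derivation:
After WHERE (1 rows):
orders.yr | orders.price
80 | 80
After GROUP BY (1 rows):
orders.price | sum_yr
80 | 80
After ORDER BY (1 rows):
orders.price | sum_yr
80 | 80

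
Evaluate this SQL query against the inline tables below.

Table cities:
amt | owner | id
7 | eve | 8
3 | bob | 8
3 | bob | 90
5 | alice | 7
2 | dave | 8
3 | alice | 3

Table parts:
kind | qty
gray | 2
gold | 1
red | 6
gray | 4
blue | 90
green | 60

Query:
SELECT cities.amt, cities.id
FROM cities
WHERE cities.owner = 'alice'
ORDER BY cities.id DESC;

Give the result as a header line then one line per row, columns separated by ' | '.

== RESULT ==
cities.amt | cities.id
5 | 7
3 | 3

Derivation:
After WHERE (2 rows):
cities.amt | cities.owner | cities.id
5 | alice | 7
3 | alice | 3
After SELECT (2 rows):
cities.amt | cities.id
5 | 7
3 | 3
After ORDER BY (2 rows):
cities.amt | cities.id
5 | 7
3 | 3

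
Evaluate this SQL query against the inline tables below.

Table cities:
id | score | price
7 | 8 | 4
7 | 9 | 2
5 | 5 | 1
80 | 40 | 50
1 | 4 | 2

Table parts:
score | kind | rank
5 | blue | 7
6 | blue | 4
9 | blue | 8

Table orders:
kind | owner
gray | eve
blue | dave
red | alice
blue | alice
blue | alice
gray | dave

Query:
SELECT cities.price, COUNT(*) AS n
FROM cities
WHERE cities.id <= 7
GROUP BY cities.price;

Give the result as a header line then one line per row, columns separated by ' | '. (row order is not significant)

== RESULT ==
cities.price | n
4 | 1
2 | 2
1 | 1

Derivation:
After WHERE (4 rows):
cities.id | cities.score | cities.price
7 | 8 | 4
7 | 9 | 2
5 | 5 | 1
1 | 4 | 2
After GROUP BY (3 rows):
cities.price | n
4 | 1
2 | 2
1 | 1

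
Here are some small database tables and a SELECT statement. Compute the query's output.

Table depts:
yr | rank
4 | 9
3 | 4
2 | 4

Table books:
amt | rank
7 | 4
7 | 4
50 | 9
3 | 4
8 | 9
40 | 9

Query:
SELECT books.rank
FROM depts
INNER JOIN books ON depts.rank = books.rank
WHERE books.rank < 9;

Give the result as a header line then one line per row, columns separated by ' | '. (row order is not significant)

After JOIN books (9 rows):
depts.yr | depts.rank | books.amt | books.rank
4 | 9 | 50 | 9
4 | 9 | 8 | 9
4 | 9 | 40 | 9
3 | 4 | 7 | 4
3 | 4 | 7 | 4
3 | 4 | 3 | 4
2 | 4 | 7 | 4
2 | 4 | 7 | 4
2 | 4 | 3 | 4
After WHERE (6 rows):
depts.yr | depts.rank | books.amt | books.rank
3 | 4 | 7 | 4
3 | 4 | 7 | 4
3 | 4 | 3 | 4
2 | 4 | 7 | 4
2 | 4 | 7 | 4
2 | 4 | 3 | 4
After SELECT (6 rows):
books.rank
4
4
4
4
4
4

== RESULT ==
books.rank
4
4
4
4
4
4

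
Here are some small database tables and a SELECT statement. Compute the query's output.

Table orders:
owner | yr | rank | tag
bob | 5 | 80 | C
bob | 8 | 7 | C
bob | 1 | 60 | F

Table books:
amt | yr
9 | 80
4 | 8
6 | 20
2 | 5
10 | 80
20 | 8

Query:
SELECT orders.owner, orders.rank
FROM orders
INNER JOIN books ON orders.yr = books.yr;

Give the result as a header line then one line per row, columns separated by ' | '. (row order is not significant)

After JOIN books (3 rows):
orders.owner | orders.yr | orders.rank | orders.tag | books.amt | books.yr
bob | 5 | 80 | C | 2 | 5
bob | 8 | 7 | C | 4 | 8
bob | 8 | 7 | C | 20 | 8
After SELECT (3 rows):
orders.owner | orders.rank
bob | 80
bob | 7
bob | 7

== RESULT ==
orders.owner | orders.rank
bob | 80
bob | 7
bob | 7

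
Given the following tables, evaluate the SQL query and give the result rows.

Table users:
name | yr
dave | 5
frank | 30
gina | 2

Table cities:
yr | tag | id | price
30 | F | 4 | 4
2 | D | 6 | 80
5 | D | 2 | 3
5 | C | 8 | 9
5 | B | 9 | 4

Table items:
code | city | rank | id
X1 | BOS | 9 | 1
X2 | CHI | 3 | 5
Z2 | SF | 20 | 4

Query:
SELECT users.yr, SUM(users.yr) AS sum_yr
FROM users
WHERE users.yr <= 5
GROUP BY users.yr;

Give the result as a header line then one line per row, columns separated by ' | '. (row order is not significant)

After WHERE (2 rows):
users.name | users.yr
dave | 5
gina | 2
After GROUP BY (2 rows):
users.yr | sum_yr
5 | 5
2 | 2

== RESULT ==
users.yr | sum_yr
5 | 5
2 | 2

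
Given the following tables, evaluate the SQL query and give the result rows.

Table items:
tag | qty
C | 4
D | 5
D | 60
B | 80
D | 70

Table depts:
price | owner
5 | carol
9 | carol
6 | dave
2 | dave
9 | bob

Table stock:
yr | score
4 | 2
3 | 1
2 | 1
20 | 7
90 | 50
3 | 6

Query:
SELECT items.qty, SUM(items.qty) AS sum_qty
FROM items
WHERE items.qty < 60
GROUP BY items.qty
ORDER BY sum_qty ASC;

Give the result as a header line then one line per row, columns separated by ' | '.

After WHERE (2 rows):
items.tag | items.qty
C | 4
D | 5
After GROUP BY (2 rows):
items.qty | sum_qty
4 | 4
5 | 5
After ORDER BY (2 rows):
items.qty | sum_qty
4 | 4
5 | 5

== RESULT ==
items.qty | sum_qty
4 | 4
5 | 5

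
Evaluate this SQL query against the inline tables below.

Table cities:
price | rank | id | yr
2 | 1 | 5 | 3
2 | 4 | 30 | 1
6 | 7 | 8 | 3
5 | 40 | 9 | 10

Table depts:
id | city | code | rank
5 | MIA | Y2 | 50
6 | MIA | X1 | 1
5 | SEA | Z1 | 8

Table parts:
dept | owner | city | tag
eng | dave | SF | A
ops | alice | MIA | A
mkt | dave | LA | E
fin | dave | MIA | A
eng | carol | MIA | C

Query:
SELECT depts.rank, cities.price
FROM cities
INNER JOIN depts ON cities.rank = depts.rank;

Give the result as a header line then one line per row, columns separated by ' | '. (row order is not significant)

== RESULT ==
depts.rank | cities.price
1 | 2

Derivation:
After JOIN depts (1 rows):
cities.price | cities.rank | cities.id | cities.yr | depts.id | depts.city | depts.code | depts.rank
2 | 1 | 5 | 3 | 6 | MIA | X1 | 1
After SELECT (1 rows):
depts.rank | cities.price
1 | 2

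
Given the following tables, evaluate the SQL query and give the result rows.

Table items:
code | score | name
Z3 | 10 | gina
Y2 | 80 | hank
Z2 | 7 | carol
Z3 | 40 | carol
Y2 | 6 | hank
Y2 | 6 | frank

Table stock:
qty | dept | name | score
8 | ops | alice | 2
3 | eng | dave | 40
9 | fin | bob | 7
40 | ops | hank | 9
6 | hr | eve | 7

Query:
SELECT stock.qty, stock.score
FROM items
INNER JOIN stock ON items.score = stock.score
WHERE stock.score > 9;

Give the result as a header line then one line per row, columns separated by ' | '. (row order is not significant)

After JOIN stock (3 rows):
items.code | items.score | items.name | stock.qty | stock.dept | stock.name | stock.score
Z2 | 7 | carol | 9 | fin | bob | 7
Z2 | 7 | carol | 6 | hr | eve | 7
Z3 | 40 | carol | 3 | eng | dave | 40
After WHERE (1 rows):
items.code | items.score | items.name | stock.qty | stock.dept | stock.name | stock.score
Z3 | 40 | carol | 3 | eng | dave | 40
After SELECT (1 rows):
stock.qty | stock.score
3 | 40

== RESULT ==
stock.qty | stock.score
3 | 40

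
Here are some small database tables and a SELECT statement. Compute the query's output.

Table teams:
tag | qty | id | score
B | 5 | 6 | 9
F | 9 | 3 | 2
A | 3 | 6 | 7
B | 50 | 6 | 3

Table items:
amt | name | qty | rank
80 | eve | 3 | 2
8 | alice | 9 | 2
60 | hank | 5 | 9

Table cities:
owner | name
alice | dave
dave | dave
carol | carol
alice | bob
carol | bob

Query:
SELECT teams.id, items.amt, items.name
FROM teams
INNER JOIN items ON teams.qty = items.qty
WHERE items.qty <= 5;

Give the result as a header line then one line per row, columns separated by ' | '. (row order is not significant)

== RESULT ==
teams.id | items.amt | items.name
6 | 60 | hank
6 | 80 | eve

Derivation:
After JOIN items (3 rows):
teams.tag | teams.qty | teams.id | teams.score | items.amt | items.name | items.qty | items.rank
B | 5 | 6 | 9 | 60 | hank | 5 | 9
F | 9 | 3 | 2 | 8 | alice | 9 | 2
A | 3 | 6 | 7 | 80 | eve | 3 | 2
After WHERE (2 rows):
teams.tag | teams.qty | teams.id | teams.score | items.amt | items.name | items.qty | items.rank
B | 5 | 6 | 9 | 60 | hank | 5 | 9
A | 3 | 6 | 7 | 80 | eve | 3 | 2
After SELECT (2 rows):
teams.id | items.amt | items.name
6 | 60 | hank
6 | 80 | eve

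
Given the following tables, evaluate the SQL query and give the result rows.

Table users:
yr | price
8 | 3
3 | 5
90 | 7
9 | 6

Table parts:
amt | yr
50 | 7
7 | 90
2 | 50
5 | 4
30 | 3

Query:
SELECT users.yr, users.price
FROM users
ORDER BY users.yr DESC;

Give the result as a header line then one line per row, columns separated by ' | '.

== RESULT ==
users.yr | users.price
90 | 7
9 | 6
8 | 3
3 | 5

Derivation:
After SELECT (4 rows):
users.yr | users.price
8 | 3
3 | 5
90 | 7
9 | 6
After ORDER BY (4 rows):
users.yr | users.price
90 | 7
9 | 6
8 | 3
3 | 5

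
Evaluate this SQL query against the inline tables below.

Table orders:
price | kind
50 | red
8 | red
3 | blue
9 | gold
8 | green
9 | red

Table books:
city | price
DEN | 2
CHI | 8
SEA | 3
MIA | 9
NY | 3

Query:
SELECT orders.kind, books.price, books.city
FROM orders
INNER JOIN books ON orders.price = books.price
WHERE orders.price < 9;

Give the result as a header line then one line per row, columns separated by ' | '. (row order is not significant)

After JOIN books (6 rows):
orders.price | orders.kind | books.city | books.price
8 | red | CHI | 8
3 | blue | SEA | 3
3 | blue | NY | 3
9 | gold | MIA | 9
8 | green | CHI | 8
9 | red | MIA | 9
After WHERE (4 rows):
orders.price | orders.kind | books.city | books.price
8 | red | CHI | 8
3 | blue | SEA | 3
3 | blue | NY | 3
8 | green | CHI | 8
After SELECT (4 rows):
orders.kind | books.price | books.city
red | 8 | CHI
blue | 3 | SEA
blue | 3 | NY
green | 8 | CHI

== RESULT ==
orders.kind | books.price | books.city
red | 8 | CHI
blue | 3 | SEA
blue | 3 | NY
green | 8 | CHI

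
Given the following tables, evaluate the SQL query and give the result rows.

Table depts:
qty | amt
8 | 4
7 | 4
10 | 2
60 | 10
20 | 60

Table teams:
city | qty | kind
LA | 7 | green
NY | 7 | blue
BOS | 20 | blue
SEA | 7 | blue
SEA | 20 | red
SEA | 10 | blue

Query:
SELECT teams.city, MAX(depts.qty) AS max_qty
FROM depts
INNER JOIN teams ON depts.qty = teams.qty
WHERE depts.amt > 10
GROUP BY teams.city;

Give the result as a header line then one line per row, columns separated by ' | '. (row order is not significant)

== RESULT ==
teams.city | max_qty
BOS | 20
SEA | 20

Derivation:
After JOIN teams (6 rows):
depts.qty | depts.amt | teams.city | teams.qty | teams.kind
7 | 4 | LA | 7 | green
7 | 4 | NY | 7 | blue
7 | 4 | SEA | 7 | blue
10 | 2 | SEA | 10 | blue
20 | 60 | BOS | 20 | blue
20 | 60 | SEA | 20 | red
After WHERE (2 rows):
depts.qty | depts.amt | teams.city | teams.qty | teams.kind
20 | 60 | BOS | 20 | blue
20 | 60 | SEA | 20 | red
After GROUP BY (2 rows):
teams.city | max_qty
BOS | 20
SEA | 20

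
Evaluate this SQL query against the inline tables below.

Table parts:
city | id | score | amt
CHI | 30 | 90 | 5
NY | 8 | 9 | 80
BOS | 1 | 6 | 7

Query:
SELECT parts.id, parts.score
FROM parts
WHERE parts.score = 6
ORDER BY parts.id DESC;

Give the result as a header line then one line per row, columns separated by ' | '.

== RESULT ==
parts.id | parts.score
1 | 6

Derivation:
After WHERE (1 rows):
parts.city | parts.id | parts.score | parts.amt
BOS | 1 | 6 | 7
After SELECT (1 rows):
parts.id | parts.score
1 | 6
After ORDER BY (1 rows):
parts.id | parts.score
1 | 6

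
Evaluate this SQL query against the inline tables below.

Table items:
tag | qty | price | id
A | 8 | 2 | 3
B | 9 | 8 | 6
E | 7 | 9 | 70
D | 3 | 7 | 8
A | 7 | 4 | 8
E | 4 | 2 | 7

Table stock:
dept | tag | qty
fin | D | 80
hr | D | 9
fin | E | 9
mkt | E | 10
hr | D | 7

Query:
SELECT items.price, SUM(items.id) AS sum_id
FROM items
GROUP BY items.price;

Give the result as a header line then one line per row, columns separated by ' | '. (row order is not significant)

== RESULT ==
items.price | sum_id
2 | 10
8 | 6
9 | 70
7 | 8
4 | 8

Derivation:
After GROUP BY (5 rows):
items.price | sum_id
2 | 10
8 | 6
9 | 70
7 | 8
4 | 8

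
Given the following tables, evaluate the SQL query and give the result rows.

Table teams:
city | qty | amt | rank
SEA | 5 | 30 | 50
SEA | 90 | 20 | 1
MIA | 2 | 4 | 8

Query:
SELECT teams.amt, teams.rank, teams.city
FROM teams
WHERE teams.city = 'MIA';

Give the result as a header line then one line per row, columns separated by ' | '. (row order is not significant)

After WHERE (1 rows):
teams.city | teams.qty | teams.amt | teams.rank
MIA | 2 | 4 | 8
After SELECT (1 rows):
teams.amt | teams.rank | teams.city
4 | 8 | MIA

== RESULT ==
teams.amt | teams.rank | teams.city
4 | 8 | MIA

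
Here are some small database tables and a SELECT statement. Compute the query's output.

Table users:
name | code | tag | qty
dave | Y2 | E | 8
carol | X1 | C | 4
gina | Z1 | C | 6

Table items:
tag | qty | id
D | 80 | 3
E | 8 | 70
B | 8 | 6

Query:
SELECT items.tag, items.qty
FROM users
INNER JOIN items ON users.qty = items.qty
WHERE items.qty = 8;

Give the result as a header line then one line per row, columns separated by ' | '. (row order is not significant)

After JOIN items (2 rows):
users.name | users.code | users.tag | users.qty | items.tag | items.qty | items.id
dave | Y2 | E | 8 | E | 8 | 70
dave | Y2 | E | 8 | B | 8 | 6
After WHERE (2 rows):
users.name | users.code | users.tag | users.qty | items.tag | items.qty | items.id
dave | Y2 | E | 8 | E | 8 | 70
dave | Y2 | E | 8 | B | 8 | 6
After SELECT (2 rows):
items.tag | items.qty
E | 8
B | 8

== RESULT ==
items.tag | items.qty
E | 8
B | 8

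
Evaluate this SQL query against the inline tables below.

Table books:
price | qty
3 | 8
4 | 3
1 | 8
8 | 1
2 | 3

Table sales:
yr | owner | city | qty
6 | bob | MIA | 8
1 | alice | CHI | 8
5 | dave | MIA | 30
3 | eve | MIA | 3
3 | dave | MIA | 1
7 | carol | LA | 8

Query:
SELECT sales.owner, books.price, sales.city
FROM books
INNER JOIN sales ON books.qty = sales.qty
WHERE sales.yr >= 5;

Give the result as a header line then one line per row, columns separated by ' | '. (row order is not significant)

== RESULT ==
sales.owner | books.price | sales.city
bob | 3 | MIA
carol | 3 | LA
bob | 1 | MIA
carol | 1 | LA

Derivation:
After JOIN sales (9 rows):
books.price | books.qty | sales.yr | sales.owner | sales.city | sales.qty
3 | 8 | 6 | bob | MIA | 8
3 | 8 | 1 | alice | CHI | 8
3 | 8 | 7 | carol | LA | 8
4 | 3 | 3 | eve | MIA | 3
1 | 8 | 6 | bob | MIA | 8
1 | 8 | 1 | alice | CHI | 8
1 | 8 | 7 | carol | LA | 8
8 | 1 | 3 | dave | MIA | 1
2 | 3 | 3 | eve | MIA | 3
After WHERE (4 rows):
books.price | books.qty | sales.yr | sales.owner | sales.city | sales.qty
3 | 8 | 6 | bob | MIA | 8
3 | 8 | 7 | carol | LA | 8
1 | 8 | 6 | bob | MIA | 8
1 | 8 | 7 | carol | LA | 8
After SELECT (4 rows):
sales.owner | books.price | sales.city
bob | 3 | MIA
carol | 3 | LA
bob | 1 | MIA
carol | 1 | LA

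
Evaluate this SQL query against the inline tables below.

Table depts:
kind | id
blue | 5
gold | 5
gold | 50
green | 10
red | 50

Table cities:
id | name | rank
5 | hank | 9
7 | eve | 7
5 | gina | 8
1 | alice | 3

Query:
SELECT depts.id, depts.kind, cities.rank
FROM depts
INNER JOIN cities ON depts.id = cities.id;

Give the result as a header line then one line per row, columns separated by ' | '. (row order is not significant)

After JOIN cities (4 rows):
depts.kind | depts.id | cities.id | cities.name | cities.rank
blue | 5 | 5 | hank | 9
blue | 5 | 5 | gina | 8
gold | 5 | 5 | hank | 9
gold | 5 | 5 | gina | 8
After SELECT (4 rows):
depts.id | depts.kind | cities.rank
5 | blue | 9
5 | blue | 8
5 | gold | 9
5 | gold | 8

== RESULT ==
depts.id | depts.kind | cities.rank
5 | blue | 9
5 | blue | 8
5 | gold | 9
5 | gold | 8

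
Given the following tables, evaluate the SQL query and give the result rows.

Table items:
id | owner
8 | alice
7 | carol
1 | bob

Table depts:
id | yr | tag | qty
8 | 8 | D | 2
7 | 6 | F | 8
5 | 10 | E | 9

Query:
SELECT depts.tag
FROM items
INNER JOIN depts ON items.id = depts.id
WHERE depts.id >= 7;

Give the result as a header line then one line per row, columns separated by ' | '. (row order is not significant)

== RESULT ==
depts.tag
D
F

Derivation:
After JOIN depts (2 rows):
items.id | items.owner | depts.id | depts.yr | depts.tag | depts.qty
8 | alice | 8 | 8 | D | 2
7 | carol | 7 | 6 | F | 8
After WHERE (2 rows):
items.id | items.owner | depts.id | depts.yr | depts.tag | depts.qty
8 | alice | 8 | 8 | D | 2
7 | carol | 7 | 6 | F | 8
After SELECT (2 rows):
depts.tag
D
F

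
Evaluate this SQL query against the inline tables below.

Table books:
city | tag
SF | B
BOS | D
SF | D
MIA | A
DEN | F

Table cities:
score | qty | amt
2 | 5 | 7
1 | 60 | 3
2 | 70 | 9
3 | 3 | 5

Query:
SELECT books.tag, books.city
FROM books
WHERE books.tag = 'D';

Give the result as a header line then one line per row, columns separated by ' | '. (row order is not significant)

After WHERE (2 rows):
books.city | books.tag
BOS | D
SF | D
After SELECT (2 rows):
books.tag | books.city
D | BOS
D | SF

== RESULT ==
books.tag | books.city
D | BOS
D | SF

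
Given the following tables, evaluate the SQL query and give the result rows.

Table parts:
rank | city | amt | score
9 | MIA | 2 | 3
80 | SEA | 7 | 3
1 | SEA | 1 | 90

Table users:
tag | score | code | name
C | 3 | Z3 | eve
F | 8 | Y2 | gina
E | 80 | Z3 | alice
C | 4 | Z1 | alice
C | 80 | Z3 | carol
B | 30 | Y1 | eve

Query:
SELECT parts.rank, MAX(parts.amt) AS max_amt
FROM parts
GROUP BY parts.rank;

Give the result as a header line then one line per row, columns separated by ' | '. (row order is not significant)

== RESULT ==
parts.rank | max_amt
9 | 2
80 | 7
1 | 1

Derivation:
After GROUP BY (3 rows):
parts.rank | max_amt
9 | 2
80 | 7
1 | 1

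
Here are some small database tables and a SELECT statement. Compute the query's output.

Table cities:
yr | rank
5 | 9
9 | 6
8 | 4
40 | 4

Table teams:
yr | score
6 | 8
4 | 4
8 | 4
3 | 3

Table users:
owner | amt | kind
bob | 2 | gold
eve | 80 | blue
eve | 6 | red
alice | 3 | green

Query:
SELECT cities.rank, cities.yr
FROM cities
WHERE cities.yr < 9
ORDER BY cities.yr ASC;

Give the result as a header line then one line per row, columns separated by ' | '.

After WHERE (2 rows):
cities.yr | cities.rank
5 | 9
8 | 4
After SELECT (2 rows):
cities.rank | cities.yr
9 | 5
4 | 8
After ORDER BY (2 rows):
cities.rank | cities.yr
9 | 5
4 | 8

== RESULT ==
cities.rank | cities.yr
9 | 5
4 | 8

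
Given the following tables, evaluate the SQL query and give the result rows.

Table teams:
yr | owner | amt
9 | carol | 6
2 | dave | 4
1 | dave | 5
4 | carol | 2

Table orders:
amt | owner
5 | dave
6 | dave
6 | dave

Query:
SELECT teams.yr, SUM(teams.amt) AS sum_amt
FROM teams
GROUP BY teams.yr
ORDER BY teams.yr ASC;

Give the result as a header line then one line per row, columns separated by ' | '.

== RESULT ==
teams.yr | sum_amt
1 | 5
2 | 4
4 | 2
9 | 6

Derivation:
After GROUP BY (4 rows):
teams.yr | sum_amt
9 | 6
2 | 4
1 | 5
4 | 2
After ORDER BY (4 rows):
teams.yr | sum_amt
1 | 5
2 | 4
4 | 2
9 | 6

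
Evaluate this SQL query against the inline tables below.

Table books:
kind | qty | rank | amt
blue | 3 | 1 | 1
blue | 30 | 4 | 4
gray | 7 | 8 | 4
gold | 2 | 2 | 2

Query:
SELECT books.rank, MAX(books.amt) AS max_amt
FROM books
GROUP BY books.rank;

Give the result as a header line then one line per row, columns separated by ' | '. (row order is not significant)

== RESULT ==
books.rank | max_amt
1 | 1
4 | 4
8 | 4
2 | 2

Derivation:
After GROUP BY (4 rows):
books.rank | max_amt
1 | 1
4 | 4
8 | 4
2 | 2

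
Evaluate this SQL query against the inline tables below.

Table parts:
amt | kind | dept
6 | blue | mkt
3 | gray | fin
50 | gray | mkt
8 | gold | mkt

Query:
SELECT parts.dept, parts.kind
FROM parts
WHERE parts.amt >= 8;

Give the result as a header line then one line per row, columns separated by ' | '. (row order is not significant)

== RESULT ==
parts.dept | parts.kind
mkt | gray
mkt | gold

Derivation:
After WHERE (2 rows):
parts.amt | parts.kind | parts.dept
50 | gray | mkt
8 | gold | mkt
After SELECT (2 rows):
parts.dept | parts.kind
mkt | gray
mkt | gold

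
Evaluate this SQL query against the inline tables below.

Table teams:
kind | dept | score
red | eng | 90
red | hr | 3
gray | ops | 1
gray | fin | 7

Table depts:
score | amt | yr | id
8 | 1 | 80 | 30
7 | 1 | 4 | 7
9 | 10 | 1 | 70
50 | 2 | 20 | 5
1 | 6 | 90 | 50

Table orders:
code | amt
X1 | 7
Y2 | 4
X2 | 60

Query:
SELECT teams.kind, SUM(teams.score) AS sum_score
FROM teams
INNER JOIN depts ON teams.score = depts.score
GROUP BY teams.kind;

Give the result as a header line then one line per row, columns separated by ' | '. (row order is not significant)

After JOIN depts (2 rows):
teams.kind | teams.dept | teams.score | depts.score | depts.amt | depts.yr | depts.id
gray | ops | 1 | 1 | 6 | 90 | 50
gray | fin | 7 | 7 | 1 | 4 | 7
After GROUP BY (1 rows):
teams.kind | sum_score
gray | 8

== RESULT ==
teams.kind | sum_score
gray | 8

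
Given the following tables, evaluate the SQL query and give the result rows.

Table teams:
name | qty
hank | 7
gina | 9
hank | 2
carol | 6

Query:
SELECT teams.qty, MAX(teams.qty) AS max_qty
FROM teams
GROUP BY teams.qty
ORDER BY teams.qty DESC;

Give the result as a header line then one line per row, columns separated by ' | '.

== RESULT ==
teams.qty | max_qty
9 | 9
7 | 7
6 | 6
2 | 2

Derivation:
After GROUP BY (4 rows):
teams.qty | max_qty
7 | 7
9 | 9
2 | 2
6 | 6
After ORDER BY (4 rows):
teams.qty | max_qty
9 | 9
7 | 7
6 | 6
2 | 2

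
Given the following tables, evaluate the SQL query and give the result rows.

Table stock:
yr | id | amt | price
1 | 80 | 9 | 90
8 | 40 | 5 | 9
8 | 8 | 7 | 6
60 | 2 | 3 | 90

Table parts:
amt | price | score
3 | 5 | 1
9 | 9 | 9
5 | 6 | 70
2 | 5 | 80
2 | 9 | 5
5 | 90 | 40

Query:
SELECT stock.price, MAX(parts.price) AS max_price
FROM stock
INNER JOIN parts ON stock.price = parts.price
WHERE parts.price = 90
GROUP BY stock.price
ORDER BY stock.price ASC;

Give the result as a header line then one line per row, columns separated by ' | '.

After JOIN parts (5 rows):
stock.yr | stock.id | stock.amt | stock.price | parts.amt | parts.price | parts.score
1 | 80 | 9 | 90 | 5 | 90 | 40
8 | 40 | 5 | 9 | 9 | 9 | 9
8 | 40 | 5 | 9 | 2 | 9 | 5
8 | 8 | 7 | 6 | 5 | 6 | 70
60 | 2 | 3 | 90 | 5 | 90 | 40
After WHERE (2 rows):
stock.yr | stock.id | stock.amt | stock.price | parts.amt | parts.price | parts.score
1 | 80 | 9 | 90 | 5 | 90 | 40
60 | 2 | 3 | 90 | 5 | 90 | 40
After GROUP BY (1 rows):
stock.price | max_price
90 | 90
After ORDER BY (1 rows):
stock.price | max_price
90 | 90

== RESULT ==
stock.price | max_price
90 | 90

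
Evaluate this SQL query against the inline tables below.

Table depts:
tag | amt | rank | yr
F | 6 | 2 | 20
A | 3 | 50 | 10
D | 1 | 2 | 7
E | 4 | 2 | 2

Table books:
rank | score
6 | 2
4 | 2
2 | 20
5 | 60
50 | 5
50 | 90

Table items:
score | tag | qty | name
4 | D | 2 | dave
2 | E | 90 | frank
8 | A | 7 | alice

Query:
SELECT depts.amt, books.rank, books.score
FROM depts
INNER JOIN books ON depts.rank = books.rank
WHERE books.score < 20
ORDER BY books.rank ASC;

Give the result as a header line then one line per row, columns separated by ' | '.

After JOIN books (5 rows):
depts.tag | depts.amt | depts.rank | depts.yr | books.rank | books.score
F | 6 | 2 | 20 | 2 | 20
A | 3 | 50 | 10 | 50 | 5
A | 3 | 50 | 10 | 50 | 90
D | 1 | 2 | 7 | 2 | 20
E | 4 | 2 | 2 | 2 | 20
After WHERE (1 rows):
depts.tag | depts.amt | depts.rank | depts.yr | books.rank | books.score
A | 3 | 50 | 10 | 50 | 5
After SELECT (1 rows):
depts.amt | books.rank | books.score
3 | 50 | 5
After ORDER BY (1 rows):
depts.amt | books.rank | books.score
3 | 50 | 5

== RESULT ==
depts.amt | books.rank | books.score
3 | 50 | 5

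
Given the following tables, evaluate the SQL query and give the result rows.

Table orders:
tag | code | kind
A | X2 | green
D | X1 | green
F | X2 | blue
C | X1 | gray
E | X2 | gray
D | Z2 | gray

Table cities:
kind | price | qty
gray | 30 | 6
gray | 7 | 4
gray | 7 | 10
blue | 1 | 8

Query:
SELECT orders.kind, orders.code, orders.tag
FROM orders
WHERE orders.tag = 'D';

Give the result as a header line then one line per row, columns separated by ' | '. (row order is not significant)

After WHERE (2 rows):
orders.tag | orders.code | orders.kind
D | X1 | green
D | Z2 | gray
After SELECT (2 rows):
orders.kind | orders.code | orders.tag
green | X1 | D
gray | Z2 | D

== RESULT ==
orders.kind | orders.code | orders.tag
green | X1 | D
gray | Z2 | D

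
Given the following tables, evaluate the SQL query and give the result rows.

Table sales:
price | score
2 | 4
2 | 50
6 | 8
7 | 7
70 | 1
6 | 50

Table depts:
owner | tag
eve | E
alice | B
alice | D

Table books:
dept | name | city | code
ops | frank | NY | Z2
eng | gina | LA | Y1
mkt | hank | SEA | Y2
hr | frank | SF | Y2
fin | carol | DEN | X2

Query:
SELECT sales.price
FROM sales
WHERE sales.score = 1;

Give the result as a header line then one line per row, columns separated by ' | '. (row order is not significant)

After WHERE (1 rows):
sales.price | sales.score
70 | 1
After SELECT (1 rows):
sales.price
70

== RESULT ==
sales.price
70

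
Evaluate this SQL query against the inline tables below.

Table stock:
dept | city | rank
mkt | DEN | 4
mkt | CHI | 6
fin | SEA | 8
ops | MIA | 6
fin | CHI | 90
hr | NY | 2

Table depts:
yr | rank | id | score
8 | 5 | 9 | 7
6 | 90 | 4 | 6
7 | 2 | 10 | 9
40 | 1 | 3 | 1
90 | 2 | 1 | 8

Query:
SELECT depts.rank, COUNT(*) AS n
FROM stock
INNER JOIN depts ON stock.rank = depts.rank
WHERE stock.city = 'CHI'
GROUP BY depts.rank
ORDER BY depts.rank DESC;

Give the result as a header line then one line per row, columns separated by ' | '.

After JOIN depts (3 rows):
stock.dept | stock.city | stock.rank | depts.yr | depts.rank | depts.id | depts.score
fin | CHI | 90 | 6 | 90 | 4 | 6
hr | NY | 2 | 7 | 2 | 10 | 9
hr | NY | 2 | 90 | 2 | 1 | 8
After WHERE (1 rows):
stock.dept | stock.city | stock.rank | depts.yr | depts.rank | depts.id | depts.score
fin | CHI | 90 | 6 | 90 | 4 | 6
After GROUP BY (1 rows):
depts.rank | n
90 | 1
After ORDER BY (1 rows):
depts.rank | n
90 | 1

== RESULT ==
depts.rank | n
90 | 1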